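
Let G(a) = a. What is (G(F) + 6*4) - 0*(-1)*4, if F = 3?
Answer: 27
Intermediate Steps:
(G(F) + 6*4) - 0*(-1)*4 = (3 + 6*4) - 0*(-1)*4 = (3 + 24) - 0*4 = 27 - 1*0 = 27 + 0 = 27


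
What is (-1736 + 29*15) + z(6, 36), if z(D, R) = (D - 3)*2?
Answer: -1295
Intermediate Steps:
z(D, R) = -6 + 2*D (z(D, R) = (-3 + D)*2 = -6 + 2*D)
(-1736 + 29*15) + z(6, 36) = (-1736 + 29*15) + (-6 + 2*6) = (-1736 + 435) + (-6 + 12) = -1301 + 6 = -1295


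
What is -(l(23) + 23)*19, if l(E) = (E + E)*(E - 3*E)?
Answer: 39767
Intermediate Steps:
l(E) = -4*E² (l(E) = (2*E)*(-2*E) = -4*E²)
-(l(23) + 23)*19 = -(-4*23² + 23)*19 = -(-4*529 + 23)*19 = -(-2116 + 23)*19 = -(-2093)*19 = -1*(-39767) = 39767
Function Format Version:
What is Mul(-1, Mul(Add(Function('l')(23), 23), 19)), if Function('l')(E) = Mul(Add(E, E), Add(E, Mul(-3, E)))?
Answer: 39767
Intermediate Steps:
Function('l')(E) = Mul(-4, Pow(E, 2)) (Function('l')(E) = Mul(Mul(2, E), Mul(-2, E)) = Mul(-4, Pow(E, 2)))
Mul(-1, Mul(Add(Function('l')(23), 23), 19)) = Mul(-1, Mul(Add(Mul(-4, Pow(23, 2)), 23), 19)) = Mul(-1, Mul(Add(Mul(-4, 529), 23), 19)) = Mul(-1, Mul(Add(-2116, 23), 19)) = Mul(-1, Mul(-2093, 19)) = Mul(-1, -39767) = 39767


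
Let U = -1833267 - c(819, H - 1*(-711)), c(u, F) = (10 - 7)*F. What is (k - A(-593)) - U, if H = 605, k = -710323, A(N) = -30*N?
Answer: 1109102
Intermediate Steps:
c(u, F) = 3*F
U = -1837215 (U = -1833267 - 3*(605 - 1*(-711)) = -1833267 - 3*(605 + 711) = -1833267 - 3*1316 = -1833267 - 1*3948 = -1833267 - 3948 = -1837215)
(k - A(-593)) - U = (-710323 - (-30)*(-593)) - 1*(-1837215) = (-710323 - 1*17790) + 1837215 = (-710323 - 17790) + 1837215 = -728113 + 1837215 = 1109102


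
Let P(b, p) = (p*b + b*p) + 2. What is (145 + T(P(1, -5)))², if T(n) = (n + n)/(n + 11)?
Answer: 175561/9 ≈ 19507.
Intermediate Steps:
P(b, p) = 2 + 2*b*p (P(b, p) = (b*p + b*p) + 2 = 2*b*p + 2 = 2 + 2*b*p)
T(n) = 2*n/(11 + n) (T(n) = (2*n)/(11 + n) = 2*n/(11 + n))
(145 + T(P(1, -5)))² = (145 + 2*(2 + 2*1*(-5))/(11 + (2 + 2*1*(-5))))² = (145 + 2*(2 - 10)/(11 + (2 - 10)))² = (145 + 2*(-8)/(11 - 8))² = (145 + 2*(-8)/3)² = (145 + 2*(-8)*(⅓))² = (145 - 16/3)² = (419/3)² = 175561/9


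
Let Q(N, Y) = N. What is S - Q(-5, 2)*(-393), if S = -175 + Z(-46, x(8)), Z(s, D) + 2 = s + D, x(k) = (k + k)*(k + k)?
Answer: -1932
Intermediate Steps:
x(k) = 4*k² (x(k) = (2*k)*(2*k) = 4*k²)
Z(s, D) = -2 + D + s (Z(s, D) = -2 + (s + D) = -2 + (D + s) = -2 + D + s)
S = 33 (S = -175 + (-2 + 4*8² - 46) = -175 + (-2 + 4*64 - 46) = -175 + (-2 + 256 - 46) = -175 + 208 = 33)
S - Q(-5, 2)*(-393) = 33 - (-5)*(-393) = 33 - 1*1965 = 33 - 1965 = -1932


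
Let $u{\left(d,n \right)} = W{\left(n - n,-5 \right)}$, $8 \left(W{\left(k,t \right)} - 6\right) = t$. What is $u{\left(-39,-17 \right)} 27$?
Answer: $\frac{1161}{8} \approx 145.13$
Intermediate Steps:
$W{\left(k,t \right)} = 6 + \frac{t}{8}$
$u{\left(d,n \right)} = \frac{43}{8}$ ($u{\left(d,n \right)} = 6 + \frac{1}{8} \left(-5\right) = 6 - \frac{5}{8} = \frac{43}{8}$)
$u{\left(-39,-17 \right)} 27 = \frac{43}{8} \cdot 27 = \frac{1161}{8}$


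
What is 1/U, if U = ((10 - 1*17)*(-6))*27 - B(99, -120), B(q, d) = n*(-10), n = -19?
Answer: 1/944 ≈ 0.0010593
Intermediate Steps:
B(q, d) = 190 (B(q, d) = -19*(-10) = 190)
U = 944 (U = ((10 - 1*17)*(-6))*27 - 1*190 = ((10 - 17)*(-6))*27 - 190 = -7*(-6)*27 - 190 = 42*27 - 190 = 1134 - 190 = 944)
1/U = 1/944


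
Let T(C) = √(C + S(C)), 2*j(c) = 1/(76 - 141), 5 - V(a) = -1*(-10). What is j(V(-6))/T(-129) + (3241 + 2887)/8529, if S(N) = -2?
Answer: 6128/8529 + I*√131/17030 ≈ 0.71849 + 0.00067208*I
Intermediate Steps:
V(a) = -5 (V(a) = 5 - (-1)*(-10) = 5 - 1*10 = 5 - 10 = -5)
j(c) = -1/130 (j(c) = 1/(2*(76 - 141)) = (½)/(-65) = (½)*(-1/65) = -1/130)
T(C) = √(-2 + C) (T(C) = √(C - 2) = √(-2 + C))
j(V(-6))/T(-129) + (3241 + 2887)/8529 = -1/(130*√(-2 - 129)) + (3241 + 2887)/8529 = -(-I*√131/131)/130 + 6128*(1/8529) = -(-I*√131/131)/130 + 6128/8529 = -(-1)*I*√131/17030 + 6128/8529 = I*√131/17030 + 6128/8529 = 6128/8529 + I*√131/17030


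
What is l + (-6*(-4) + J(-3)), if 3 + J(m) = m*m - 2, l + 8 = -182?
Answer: -162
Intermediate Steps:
l = -190 (l = -8 - 182 = -190)
J(m) = -5 + m² (J(m) = -3 + (m*m - 2) = -3 + (m² - 2) = -3 + (-2 + m²) = -5 + m²)
l + (-6*(-4) + J(-3)) = -190 + (-6*(-4) + (-5 + (-3)²)) = -190 + (24 + (-5 + 9)) = -190 + (24 + 4) = -190 + 28 = -162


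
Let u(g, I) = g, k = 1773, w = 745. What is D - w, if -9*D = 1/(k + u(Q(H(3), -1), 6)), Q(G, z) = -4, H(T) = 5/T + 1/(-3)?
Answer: -11861146/15921 ≈ -745.00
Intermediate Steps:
H(T) = -1/3 + 5/T (H(T) = 5/T + 1*(-1/3) = 5/T - 1/3 = -1/3 + 5/T)
D = -1/15921 (D = -1/(9*(1773 - 4)) = -1/9/1769 = -1/9*1/1769 = -1/15921 ≈ -6.2810e-5)
D - w = -1/15921 - 1*745 = -1/15921 - 745 = -11861146/15921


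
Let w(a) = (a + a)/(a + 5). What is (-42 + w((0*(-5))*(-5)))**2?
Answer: 1764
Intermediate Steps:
w(a) = 2*a/(5 + a) (w(a) = (2*a)/(5 + a) = 2*a/(5 + a))
(-42 + w((0*(-5))*(-5)))**2 = (-42 + 2*((0*(-5))*(-5))/(5 + (0*(-5))*(-5)))**2 = (-42 + 2*(0*(-5))/(5 + 0*(-5)))**2 = (-42 + 2*0/(5 + 0))**2 = (-42 + 2*0/5)**2 = (-42 + 2*0*(1/5))**2 = (-42 + 0)**2 = (-42)**2 = 1764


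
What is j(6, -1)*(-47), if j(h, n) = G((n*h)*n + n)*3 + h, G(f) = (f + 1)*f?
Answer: -4512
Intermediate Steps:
G(f) = f*(1 + f) (G(f) = (1 + f)*f = f*(1 + f))
j(h, n) = h + 3*(n + h*n²)*(1 + n + h*n²) (j(h, n) = (((n*h)*n + n)*(1 + ((n*h)*n + n)))*3 + h = (((h*n)*n + n)*(1 + ((h*n)*n + n)))*3 + h = ((h*n² + n)*(1 + (h*n² + n)))*3 + h = ((n + h*n²)*(1 + (n + h*n²)))*3 + h = ((n + h*n²)*(1 + n + h*n²))*3 + h = 3*(n + h*n²)*(1 + n + h*n²) + h = h + 3*(n + h*n²)*(1 + n + h*n²))
j(6, -1)*(-47) = (6 + 3*(-1)*(1 + 6*(-1))*(1 - (1 + 6*(-1))))*(-47) = (6 + 3*(-1)*(1 - 6)*(1 - (1 - 6)))*(-47) = (6 + 3*(-1)*(-5)*(1 - 1*(-5)))*(-47) = (6 + 3*(-1)*(-5)*(1 + 5))*(-47) = (6 + 3*(-1)*(-5)*6)*(-47) = (6 + 90)*(-47) = 96*(-47) = -4512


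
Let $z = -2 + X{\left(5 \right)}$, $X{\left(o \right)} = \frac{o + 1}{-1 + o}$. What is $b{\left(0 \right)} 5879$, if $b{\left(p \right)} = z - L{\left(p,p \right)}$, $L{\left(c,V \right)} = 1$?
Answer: $- \frac{17637}{2} \approx -8818.5$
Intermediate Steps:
$X{\left(o \right)} = \frac{1 + o}{-1 + o}$
$z = - \frac{1}{2}$ ($z = -2 + \frac{1 + 5}{-1 + 5} = -2 + \frac{1}{4} \cdot 6 = -2 + \frac{3}{2} = - \frac{1}{2} \approx -0.5$)
$b{\left(p \right)} = - \frac{3}{2}$ ($b{\left(p \right)} = - \frac{1}{2} - 1 = - \frac{3}{2}$)
$b{\left(0 \right)} 5879 = \left(- \frac{3}{2}\right) 5879 = - \frac{17637}{2}$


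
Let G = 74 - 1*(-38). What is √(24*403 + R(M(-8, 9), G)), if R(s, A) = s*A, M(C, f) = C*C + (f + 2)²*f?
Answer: 2*√34702 ≈ 372.57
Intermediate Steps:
M(C, f) = C² + f*(2 + f)² (M(C, f) = C² + (2 + f)²*f = C² + f*(2 + f)²)
G = 112 (G = 74 + 38 = 112)
R(s, A) = A*s
√(24*403 + R(M(-8, 9), G)) = √(24*403 + 112*((-8)² + 9*(2 + 9)²)) = √(9672 + 112*(64 + 9*11²)) = √(9672 + 112*(64 + 9*121)) = √(9672 + 112*(64 + 1089)) = √(9672 + 112*1153) = √(9672 + 129136) = √138808 = 2*√34702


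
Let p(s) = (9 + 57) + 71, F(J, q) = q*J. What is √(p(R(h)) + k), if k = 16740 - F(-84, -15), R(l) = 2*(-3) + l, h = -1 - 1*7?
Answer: √15617 ≈ 124.97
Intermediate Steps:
F(J, q) = J*q
h = -8 (h = -1 - 7 = -8)
R(l) = -6 + l
p(s) = 137 (p(s) = 66 + 71 = 137)
k = 15480 (k = 16740 - (-84)*(-15) = 16740 - 1*1260 = 16740 - 1260 = 15480)
√(p(R(h)) + k) = √(137 + 15480) = √15617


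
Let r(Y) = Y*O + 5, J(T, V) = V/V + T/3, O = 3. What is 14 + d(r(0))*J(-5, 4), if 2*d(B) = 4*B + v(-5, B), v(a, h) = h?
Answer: 17/3 ≈ 5.6667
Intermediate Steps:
J(T, V) = 1 + T/3 (J(T, V) = 1 + T*(⅓) = 1 + T/3)
r(Y) = 5 + 3*Y (r(Y) = Y*3 + 5 = 3*Y + 5 = 5 + 3*Y)
d(B) = 5*B/2 (d(B) = (4*B + B)/2 = (5*B)/2 = 5*B/2)
14 + d(r(0))*J(-5, 4) = 14 + (5*(5 + 3*0)/2)*(1 + (⅓)*(-5)) = 14 + (5*(5 + 0)/2)*(1 - 5/3) = 14 + ((5/2)*5)*(-⅔) = 14 + (25/2)*(-⅔) = 14 - 25/3 = 17/3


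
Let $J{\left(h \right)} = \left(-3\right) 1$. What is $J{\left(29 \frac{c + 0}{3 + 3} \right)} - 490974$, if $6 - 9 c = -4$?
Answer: $-490977$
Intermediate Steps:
$c = \frac{10}{9}$ ($c = \frac{2}{3} - - \frac{4}{9} = \frac{2}{3} + \frac{4}{9} = \frac{10}{9} \approx 1.1111$)
$J{\left(h \right)} = -3$
$J{\left(29 \frac{c + 0}{3 + 3} \right)} - 490974 = -3 - 490974 = -490977$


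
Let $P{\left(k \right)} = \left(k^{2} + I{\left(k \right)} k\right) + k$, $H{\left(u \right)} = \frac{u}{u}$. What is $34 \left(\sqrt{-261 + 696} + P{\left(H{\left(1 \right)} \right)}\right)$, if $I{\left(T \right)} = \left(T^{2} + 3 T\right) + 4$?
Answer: $340 + 34 \sqrt{435} \approx 1049.1$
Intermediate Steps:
$I{\left(T \right)} = 4 + T^{2} + 3 T$
$H{\left(u \right)} = 1$
$P{\left(k \right)} = k + k^{2} + k \left(4 + k^{2} + 3 k\right)$ ($P{\left(k \right)} = \left(k^{2} + \left(4 + k^{2} + 3 k\right) k\right) + k = \left(k^{2} + k \left(4 + k^{2} + 3 k\right)\right) + k = k + k^{2} + k \left(4 + k^{2} + 3 k\right)$)
$34 \left(\sqrt{-261 + 696} + P{\left(H{\left(1 \right)} \right)}\right) = 34 \left(\sqrt{-261 + 696} + 1 \left(5 + 1^{2} + 4 \cdot 1\right)\right) = 34 \left(\sqrt{435} + 1 \left(5 + 1 + 4\right)\right) = 34 \left(\sqrt{435} + 1 \cdot 10\right) = 34 \left(\sqrt{435} + 10\right) = 34 \left(10 + \sqrt{435}\right) = 340 + 34 \sqrt{435}$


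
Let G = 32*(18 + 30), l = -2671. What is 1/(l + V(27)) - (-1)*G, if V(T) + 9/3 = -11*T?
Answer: 4563455/2971 ≈ 1536.0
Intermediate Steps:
V(T) = -3 - 11*T
G = 1536 (G = 32*48 = 1536)
1/(l + V(27)) - (-1)*G = 1/(-2671 + (-3 - 11*27)) - (-1)*1536 = 1/(-2671 + (-3 - 297)) - 1*(-1536) = 1/(-2671 - 300) + 1536 = 1/(-2971) + 1536 = -1/2971 + 1536 = 4563455/2971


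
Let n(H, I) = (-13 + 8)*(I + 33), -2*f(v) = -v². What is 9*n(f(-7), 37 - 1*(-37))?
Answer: -4815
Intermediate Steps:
f(v) = v²/2 (f(v) = -(-1)*v²/2 = v²/2)
n(H, I) = -165 - 5*I (n(H, I) = -5*(33 + I) = -165 - 5*I)
9*n(f(-7), 37 - 1*(-37)) = 9*(-165 - 5*(37 - 1*(-37))) = 9*(-165 - 5*(37 + 37)) = 9*(-165 - 5*74) = 9*(-165 - 370) = 9*(-535) = -4815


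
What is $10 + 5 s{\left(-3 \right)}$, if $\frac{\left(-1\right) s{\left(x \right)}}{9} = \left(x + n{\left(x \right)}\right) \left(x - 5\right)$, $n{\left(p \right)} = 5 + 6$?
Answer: $2890$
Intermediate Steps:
$n{\left(p \right)} = 11$
$s{\left(x \right)} = - 9 \left(-5 + x\right) \left(11 + x\right)$ ($s{\left(x \right)} = - 9 \left(x + 11\right) \left(x - 5\right) = - 9 \left(11 + x\right) \left(-5 + x\right) = - 9 \left(-5 + x\right) \left(11 + x\right)$)
$10 + 5 s{\left(-3 \right)} = 10 + 5 \left(495 - -162 - 9 \left(-3\right)^{2}\right) = 10 + 5 \left(495 + 162 - 81\right) = 10 + 5 \cdot 576 = 10 + 2880 = 2890$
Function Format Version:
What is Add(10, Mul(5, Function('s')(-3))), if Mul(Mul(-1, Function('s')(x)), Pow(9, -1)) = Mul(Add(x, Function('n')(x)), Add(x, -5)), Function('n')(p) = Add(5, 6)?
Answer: 2890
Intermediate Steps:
Function('n')(p) = 11
Function('s')(x) = Mul(-9, Add(-5, x), Add(11, x)) (Function('s')(x) = Mul(-9, Mul(Add(x, 11), Add(x, -5))) = Mul(-9, Mul(Add(11, x), Add(-5, x))) = Mul(-9, Mul(Add(-5, x), Add(11, x))) = Mul(-9, Add(-5, x), Add(11, x)))
Add(10, Mul(5, Function('s')(-3))) = Add(10, Mul(5, Add(495, Mul(-54, -3), Mul(-9, Pow(-3, 2))))) = Add(10, Mul(5, Add(495, 162, Mul(-9, 9)))) = Add(10, Mul(5, Add(495, 162, -81))) = Add(10, Mul(5, 576)) = Add(10, 2880) = 2890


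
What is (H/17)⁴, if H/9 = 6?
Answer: 8503056/83521 ≈ 101.81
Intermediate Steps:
H = 54 (H = 9*6 = 54)
(H/17)⁴ = (54/17)⁴ = 8503056/83521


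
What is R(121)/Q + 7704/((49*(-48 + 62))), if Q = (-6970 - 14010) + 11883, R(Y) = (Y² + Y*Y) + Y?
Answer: 2268765/283661 ≈ 7.9982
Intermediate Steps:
R(Y) = Y + 2*Y² (R(Y) = (Y² + Y²) + Y = 2*Y² + Y = Y + 2*Y²)
Q = -9097 (Q = -20980 + 11883 = -9097)
R(121)/Q + 7704/((49*(-48 + 62))) = (121*(1 + 2*121))/(-9097) + 7704/((49*(-48 + 62))) = (121*(1 + 242))*(-1/9097) + 7704/((49*14)) = (121*243)*(-1/9097) + 7704/686 = 29403*(-1/9097) + 7704*(1/686) = -2673/827 + 3852/343 = 2268765/283661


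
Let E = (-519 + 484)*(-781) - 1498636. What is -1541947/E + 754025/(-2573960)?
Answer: 571902432719/757413984392 ≈ 0.75507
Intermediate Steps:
E = -1471301 (E = -35*(-781) - 1498636 = 27335 - 1498636 = -1471301)
-1541947/E + 754025/(-2573960) = -1541947/(-1471301) + 754025/(-2573960) = -1541947*(-1/1471301) + 754025*(-1/2573960) = 1541947/1471301 - 150805/514792 = 571902432719/757413984392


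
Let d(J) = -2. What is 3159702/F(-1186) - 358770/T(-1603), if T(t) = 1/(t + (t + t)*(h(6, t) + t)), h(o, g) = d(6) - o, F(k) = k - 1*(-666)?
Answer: -37048477451727/20 ≈ -1.8524e+12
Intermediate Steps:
F(k) = 666 + k (F(k) = k + 666 = 666 + k)
h(o, g) = -2 - o
T(t) = 1/(t + 2*t*(-8 + t)) (T(t) = 1/(t + (t + t)*((-2 - 1*6) + t)) = 1/(t + (2*t)*((-2 - 6) + t)) = 1/(t + (2*t)*(-8 + t)) = 1/(t + 2*t*(-8 + t)))
3159702/F(-1186) - 358770/T(-1603) = 3159702/(666 - 1186) - 358770/(1/((-1603)*(-15 + 2*(-1603)))) = 3159702/(-520) - 358770/((-1/(1603*(-15 - 3206)))) = 3159702*(-1/520) - 358770/((-1/1603/(-3221))) = -121527/20 - 358770/((-1/1603*(-1/3221))) = -121527/20 - 358770/1/5163263 = -121527/20 - 358770*5163263 = -121527/20 - 1852423866510 = -37048477451727/20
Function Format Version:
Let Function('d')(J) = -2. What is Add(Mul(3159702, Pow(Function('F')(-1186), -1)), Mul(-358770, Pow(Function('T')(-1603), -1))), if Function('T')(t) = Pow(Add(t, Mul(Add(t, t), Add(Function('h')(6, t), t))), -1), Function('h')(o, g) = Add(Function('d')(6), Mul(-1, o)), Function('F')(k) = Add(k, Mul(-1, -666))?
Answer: Rational(-37048477451727, 20) ≈ -1.8524e+12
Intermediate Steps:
Function('F')(k) = Add(666, k) (Function('F')(k) = Add(k, 666) = Add(666, k))
Function('h')(o, g) = Add(-2, Mul(-1, o))
Function('T')(t) = Pow(Add(t, Mul(2, t, Add(-8, t))), -1) (Function('T')(t) = Pow(Add(t, Mul(Add(t, t), Add(Add(-2, Mul(-1, 6)), t))), -1) = Pow(Add(t, Mul(Mul(2, t), Add(Add(-2, -6), t))), -1) = Pow(Add(t, Mul(Mul(2, t), Add(-8, t))), -1) = Pow(Add(t, Mul(2, t, Add(-8, t))), -1))
Add(Mul(3159702, Pow(Function('F')(-1186), -1)), Mul(-358770, Pow(Function('T')(-1603), -1))) = Add(Mul(3159702, Pow(Add(666, -1186), -1)), Mul(-358770, Pow(Mul(Pow(-1603, -1), Pow(Add(-15, Mul(2, -1603)), -1)), -1))) = Add(Mul(3159702, Pow(-520, -1)), Mul(-358770, Pow(Mul(Rational(-1, 1603), Pow(Add(-15, -3206), -1)), -1))) = Add(Mul(3159702, Rational(-1, 520)), Mul(-358770, Pow(Mul(Rational(-1, 1603), Pow(-3221, -1)), -1))) = Add(Rational(-121527, 20), Mul(-358770, Pow(Mul(Rational(-1, 1603), Rational(-1, 3221)), -1))) = Add(Rational(-121527, 20), Mul(-358770, Pow(Rational(1, 5163263), -1))) = Add(Rational(-121527, 20), Mul(-358770, 5163263)) = Add(Rational(-121527, 20), -1852423866510) = Rational(-37048477451727, 20)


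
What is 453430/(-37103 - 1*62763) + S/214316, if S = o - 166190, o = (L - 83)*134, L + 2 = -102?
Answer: -14534559581/2675360207 ≈ -5.4327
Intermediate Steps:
L = -104 (L = -2 - 102 = -104)
o = -25058 (o = (-104 - 83)*134 = -187*134 = -25058)
S = -191248 (S = -25058 - 166190 = -191248)
453430/(-37103 - 1*62763) + S/214316 = 453430/(-37103 - 1*62763) - 191248/214316 = 453430/(-37103 - 62763) - 191248*1/214316 = 453430/(-99866) - 47812/53579 = 453430*(-1/99866) - 47812/53579 = -226715/49933 - 47812/53579 = -14534559581/2675360207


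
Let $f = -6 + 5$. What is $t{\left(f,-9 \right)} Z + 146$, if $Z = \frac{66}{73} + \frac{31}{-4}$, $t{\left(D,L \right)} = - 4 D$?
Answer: $\frac{8659}{73} \approx 118.62$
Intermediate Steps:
$f = -1$
$Z = - \frac{1999}{292}$ ($Z = 66 \cdot \frac{1}{73} + 31 \left(- \frac{1}{4}\right) = \frac{66}{73} - \frac{31}{4} = - \frac{1999}{292} \approx -6.8459$)
$t{\left(f,-9 \right)} Z + 146 = \left(-4\right) \left(-1\right) \left(- \frac{1999}{292}\right) + 146 = 4 \left(- \frac{1999}{292}\right) + 146 = - \frac{1999}{73} + 146 = \frac{8659}{73}$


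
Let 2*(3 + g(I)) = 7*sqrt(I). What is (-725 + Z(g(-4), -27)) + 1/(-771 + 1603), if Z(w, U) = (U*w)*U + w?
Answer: -2425279/832 + 5110*I ≈ -2915.0 + 5110.0*I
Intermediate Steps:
g(I) = -3 + 7*sqrt(I)/2 (g(I) = -3 + (7*sqrt(I))/2 = -3 + 7*sqrt(I)/2)
Z(w, U) = w + w*U**2 (Z(w, U) = w*U**2 + w = w + w*U**2)
(-725 + Z(g(-4), -27)) + 1/(-771 + 1603) = (-725 + (-3 + 7*sqrt(-4)/2)*(1 + (-27)**2)) + 1/(-771 + 1603) = (-725 + (-3 + 7*(2*I)/2)*(1 + 729)) + 1/832 = (-725 + (-3 + 7*I)*730) + 1/832 = (-725 + (-2190 + 5110*I)) + 1/832 = (-2915 + 5110*I) + 1/832 = -2425279/832 + 5110*I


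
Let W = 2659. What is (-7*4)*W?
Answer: -74452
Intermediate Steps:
(-7*4)*W = -7*4*2659 = -28*2659 = -74452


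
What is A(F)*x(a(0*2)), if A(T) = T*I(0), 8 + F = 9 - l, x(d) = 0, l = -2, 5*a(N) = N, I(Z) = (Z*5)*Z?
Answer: 0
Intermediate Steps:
I(Z) = 5*Z² (I(Z) = (5*Z)*Z = 5*Z²)
a(N) = N/5
F = 3 (F = -8 + (9 - 1*(-2)) = -8 + (9 + 2) = -8 + 11 = 3)
A(T) = 0 (A(T) = T*(5*0²) = T*(5*0) = T*0 = 0)
A(F)*x(a(0*2)) = 0*0 = 0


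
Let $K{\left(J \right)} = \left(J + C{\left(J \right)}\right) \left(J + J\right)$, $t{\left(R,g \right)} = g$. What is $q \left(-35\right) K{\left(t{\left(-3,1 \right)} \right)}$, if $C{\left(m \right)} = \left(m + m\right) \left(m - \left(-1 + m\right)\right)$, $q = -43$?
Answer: $9030$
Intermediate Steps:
$C{\left(m \right)} = 2 m$ ($C{\left(m \right)} = 2 m 1 = 2 m$)
$K{\left(J \right)} = 6 J^{2}$ ($K{\left(J \right)} = \left(J + 2 J\right) \left(J + J\right) = 3 J 2 J = 6 J^{2}$)
$q \left(-35\right) K{\left(t{\left(-3,1 \right)} \right)} = \left(-43\right) \left(-35\right) 6 \cdot 1^{2} = 1505 \cdot 6 \cdot 1 = 1505 \cdot 6 = 9030$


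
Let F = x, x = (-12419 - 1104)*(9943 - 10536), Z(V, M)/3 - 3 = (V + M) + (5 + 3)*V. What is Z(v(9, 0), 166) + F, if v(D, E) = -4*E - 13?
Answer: 8019295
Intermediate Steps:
v(D, E) = -13 - 4*E
Z(V, M) = 9 + 3*M + 27*V (Z(V, M) = 9 + 3*((V + M) + (5 + 3)*V) = 9 + 3*((M + V) + 8*V) = 9 + 3*(M + 9*V) = 9 + (3*M + 27*V) = 9 + 3*M + 27*V)
x = 8019139 (x = -13523*(-593) = 8019139)
F = 8019139
Z(v(9, 0), 166) + F = (9 + 3*166 + 27*(-13 - 4*0)) + 8019139 = (9 + 498 + 27*(-13 + 0)) + 8019139 = (9 + 498 + 27*(-13)) + 8019139 = (9 + 498 - 351) + 8019139 = 156 + 8019139 = 8019295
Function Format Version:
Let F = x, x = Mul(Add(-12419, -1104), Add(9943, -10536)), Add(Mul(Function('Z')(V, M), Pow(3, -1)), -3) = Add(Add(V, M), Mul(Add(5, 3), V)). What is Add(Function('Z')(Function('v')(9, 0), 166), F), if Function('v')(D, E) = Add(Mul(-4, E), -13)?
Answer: 8019295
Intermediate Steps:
Function('v')(D, E) = Add(-13, Mul(-4, E))
Function('Z')(V, M) = Add(9, Mul(3, M), Mul(27, V)) (Function('Z')(V, M) = Add(9, Mul(3, Add(Add(V, M), Mul(Add(5, 3), V)))) = Add(9, Mul(3, Add(Add(M, V), Mul(8, V)))) = Add(9, Mul(3, Add(M, Mul(9, V)))) = Add(9, Add(Mul(3, M), Mul(27, V))) = Add(9, Mul(3, M), Mul(27, V)))
x = 8019139 (x = Mul(-13523, -593) = 8019139)
F = 8019139
Add(Function('Z')(Function('v')(9, 0), 166), F) = Add(Add(9, Mul(3, 166), Mul(27, Add(-13, Mul(-4, 0)))), 8019139) = Add(Add(9, 498, Mul(27, Add(-13, 0))), 8019139) = Add(Add(9, 498, Mul(27, -13)), 8019139) = Add(Add(9, 498, -351), 8019139) = Add(156, 8019139) = 8019295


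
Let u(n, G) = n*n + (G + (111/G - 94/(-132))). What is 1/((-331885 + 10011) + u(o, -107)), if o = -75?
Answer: -7062/2234108369 ≈ -3.1610e-6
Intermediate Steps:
u(n, G) = 47/66 + G + n**2 + 111/G (u(n, G) = n**2 + (G + (111/G - 94*(-1/132))) = n**2 + (G + (111/G + 47/66)) = n**2 + (G + (47/66 + 111/G)) = n**2 + (47/66 + G + 111/G) = 47/66 + G + n**2 + 111/G)
1/((-331885 + 10011) + u(o, -107)) = 1/((-331885 + 10011) + (47/66 - 107 + (-75)**2 + 111/(-107))) = 1/(-321874 + (47/66 - 107 + 5625 + 111*(-1/107))) = 1/(-321874 + (47/66 - 107 + 5625 - 111/107)) = 1/(-321874 + 38965819/7062) = 1/(-2234108369/7062) = -7062/2234108369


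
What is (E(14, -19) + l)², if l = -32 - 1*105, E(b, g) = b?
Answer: 15129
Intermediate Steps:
l = -137 (l = -32 - 105 = -137)
(E(14, -19) + l)² = (14 - 137)² = (-123)² = 15129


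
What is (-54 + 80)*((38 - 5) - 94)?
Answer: -1586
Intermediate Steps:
(-54 + 80)*((38 - 5) - 94) = 26*(33 - 94) = 26*(-61) = -1586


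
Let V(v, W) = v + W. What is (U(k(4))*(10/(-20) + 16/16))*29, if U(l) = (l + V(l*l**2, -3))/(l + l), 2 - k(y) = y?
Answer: 377/8 ≈ 47.125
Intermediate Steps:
k(y) = 2 - y
V(v, W) = W + v
U(l) = (-3 + l + l**3)/(2*l) (U(l) = (l + (-3 + l*l**2))/(l + l) = (l + (-3 + l**3))/((2*l)) = (-3 + l + l**3)*(1/(2*l)) = (-3 + l + l**3)/(2*l))
(U(k(4))*(10/(-20) + 16/16))*29 = (((-3 + (2 - 1*4) + (2 - 1*4)**3)/(2*(2 - 1*4)))*(10/(-20) + 16/16))*29 = (((-3 + (2 - 4) + (2 - 4)**3)/(2*(2 - 4)))*(10*(-1/20) + 16*(1/16)))*29 = (((1/2)*(-3 - 2 + (-2)**3)/(-2))*(-1/2 + 1))*29 = (((1/2)*(-1/2)*(-3 - 2 - 8))*(1/2))*29 = (((1/2)*(-1/2)*(-13))*(1/2))*29 = ((13/4)*(1/2))*29 = (13/8)*29 = 377/8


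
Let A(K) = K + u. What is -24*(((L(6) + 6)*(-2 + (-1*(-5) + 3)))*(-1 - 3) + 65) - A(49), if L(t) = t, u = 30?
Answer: 5273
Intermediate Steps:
A(K) = 30 + K (A(K) = K + 30 = 30 + K)
-24*(((L(6) + 6)*(-2 + (-1*(-5) + 3)))*(-1 - 3) + 65) - A(49) = -24*(((6 + 6)*(-2 + (-1*(-5) + 3)))*(-1 - 3) + 65) - (30 + 49) = -24*((12*(-2 + (5 + 3)))*(-4) + 65) - 1*79 = -24*((12*(-2 + 8))*(-4) + 65) - 79 = -24*((12*6)*(-4) + 65) - 79 = -24*(72*(-4) + 65) - 79 = -24*(-288 + 65) - 79 = -24*(-223) - 79 = 5352 - 79 = 5273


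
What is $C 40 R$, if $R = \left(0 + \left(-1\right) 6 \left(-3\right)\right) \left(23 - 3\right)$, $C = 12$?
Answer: $172800$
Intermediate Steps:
$R = 360$ ($R = \left(0 - -18\right) 20 = \left(0 + 18\right) 20 = 18 \cdot 20 = 360$)
$C 40 R = 12 \cdot 40 \cdot 360 = 480 \cdot 360 = 172800$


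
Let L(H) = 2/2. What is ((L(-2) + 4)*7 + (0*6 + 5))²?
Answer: 1600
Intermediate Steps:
L(H) = 1 (L(H) = 2*(½) = 1)
((L(-2) + 4)*7 + (0*6 + 5))² = ((1 + 4)*7 + (0*6 + 5))² = (5*7 + (0 + 5))² = (35 + 5)² = 40² = 1600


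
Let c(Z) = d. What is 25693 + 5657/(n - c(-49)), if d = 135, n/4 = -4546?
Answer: 470664410/18319 ≈ 25693.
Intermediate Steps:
n = -18184 (n = 4*(-4546) = -18184)
c(Z) = 135
25693 + 5657/(n - c(-49)) = 25693 + 5657/(-18184 - 1*135) = 25693 + 5657/(-18184 - 135) = 25693 + 5657/(-18319) = 25693 + 5657*(-1/18319) = 25693 - 5657/18319 = 470664410/18319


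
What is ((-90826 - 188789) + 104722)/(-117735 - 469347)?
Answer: 174893/587082 ≈ 0.29790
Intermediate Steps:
((-90826 - 188789) + 104722)/(-117735 - 469347) = (-279615 + 104722)/(-587082) = -174893*(-1/587082) = 174893/587082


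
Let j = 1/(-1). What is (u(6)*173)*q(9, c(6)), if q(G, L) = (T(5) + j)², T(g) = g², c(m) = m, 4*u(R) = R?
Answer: 149472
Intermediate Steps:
j = -1
u(R) = R/4
q(G, L) = 576 (q(G, L) = (5² - 1)² = (25 - 1)² = 24² = 576)
(u(6)*173)*q(9, c(6)) = (((¼)*6)*173)*576 = ((3/2)*173)*576 = (519/2)*576 = 149472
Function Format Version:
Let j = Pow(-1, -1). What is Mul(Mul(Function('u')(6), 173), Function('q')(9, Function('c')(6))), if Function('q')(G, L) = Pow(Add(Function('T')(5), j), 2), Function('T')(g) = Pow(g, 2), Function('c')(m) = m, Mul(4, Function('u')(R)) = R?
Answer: 149472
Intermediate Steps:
j = -1
Function('u')(R) = Mul(Rational(1, 4), R)
Function('q')(G, L) = 576 (Function('q')(G, L) = Pow(Add(Pow(5, 2), -1), 2) = Pow(Add(25, -1), 2) = Pow(24, 2) = 576)
Mul(Mul(Function('u')(6), 173), Function('q')(9, Function('c')(6))) = Mul(Mul(Mul(Rational(1, 4), 6), 173), 576) = Mul(Mul(Rational(3, 2), 173), 576) = Mul(Rational(519, 2), 576) = 149472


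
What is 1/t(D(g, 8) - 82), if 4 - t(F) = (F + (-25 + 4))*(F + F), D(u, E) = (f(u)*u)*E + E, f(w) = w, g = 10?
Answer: -1/1023656 ≈ -9.7689e-7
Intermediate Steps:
D(u, E) = E + E*u² (D(u, E) = (u*u)*E + E = u²*E + E = E*u² + E = E + E*u²)
t(F) = 4 - 2*F*(-21 + F) (t(F) = 4 - (F + (-25 + 4))*(F + F) = 4 - (F - 21)*2*F = 4 - (-21 + F)*2*F = 4 - 2*F*(-21 + F))
1/t(D(g, 8) - 82) = 1/(4 - 2*(8*(1 + 10²) - 82)² + 42*(8*(1 + 10²) - 82)) = 1/(4 - 2*(8*(1 + 100) - 82)² + 42*(8*(1 + 100) - 82)) = 1/(4 - 2*(8*101 - 82)² + 42*(8*101 - 82)) = 1/(4 - 2*(808 - 82)² + 42*(808 - 82)) = 1/(4 - 2*726² + 42*726) = 1/(4 - 2*527076 + 30492) = 1/(4 - 1054152 + 30492) = 1/(-1023656) = -1/1023656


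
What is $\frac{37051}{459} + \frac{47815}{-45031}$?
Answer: $\frac{1646496496}{20669229} \approx 79.659$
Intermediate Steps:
$\frac{37051}{459} + \frac{47815}{-45031} = 37051 \cdot \frac{1}{459} + 47815 \left(- \frac{1}{45031}\right) = \frac{37051}{459} - \frac{47815}{45031} = \frac{1646496496}{20669229}$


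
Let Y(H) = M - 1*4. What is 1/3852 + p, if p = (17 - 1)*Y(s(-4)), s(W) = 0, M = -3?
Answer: -431423/3852 ≈ -112.00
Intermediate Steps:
Y(H) = -7 (Y(H) = -3 - 1*4 = -3 - 4 = -7)
p = -112 (p = (17 - 1)*(-7) = 16*(-7) = -112)
1/3852 + p = 1/3852 - 112 = -431423/3852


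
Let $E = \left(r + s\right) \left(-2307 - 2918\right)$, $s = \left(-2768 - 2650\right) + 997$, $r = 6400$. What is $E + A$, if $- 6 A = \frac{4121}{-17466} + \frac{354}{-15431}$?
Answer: $- \frac{16721331800511785}{1617107076} \approx -1.034 \cdot 10^{7}$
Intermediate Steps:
$s = -4421$ ($s = -5418 + 997 = -4421$)
$A = \frac{69774115}{1617107076}$ ($A = - \frac{\frac{4121}{-17466} + \frac{354}{-15431}}{6} = - \frac{4121 \left(- \frac{1}{17466}\right) + 354 \left(- \frac{1}{15431}\right)}{6} = - \frac{- \frac{4121}{17466} - \frac{354}{15431}}{6} = \left(- \frac{1}{6}\right) \left(- \frac{69774115}{269517846}\right) = \frac{69774115}{1617107076} \approx 0.043148$)
$E = -10340275$ ($E = \left(6400 - 4421\right) \left(-2307 - 2918\right) = 1979 \left(-5225\right) = -10340275$)
$E + A = -10340275 + \frac{69774115}{1617107076} = - \frac{16721331800511785}{1617107076}$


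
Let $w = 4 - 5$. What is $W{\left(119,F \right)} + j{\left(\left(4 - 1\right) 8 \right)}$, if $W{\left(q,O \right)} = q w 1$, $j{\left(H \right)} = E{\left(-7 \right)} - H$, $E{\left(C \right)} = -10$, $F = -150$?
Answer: $-153$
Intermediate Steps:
$w = -1$
$j{\left(H \right)} = -10 - H$
$W{\left(q,O \right)} = - q$ ($W{\left(q,O \right)} = q \left(-1\right) 1 = - q 1 = - q$)
$W{\left(119,F \right)} + j{\left(\left(4 - 1\right) 8 \right)} = \left(-1\right) 119 - \left(10 + \left(4 - 1\right) 8\right) = -119 - \left(10 + 3 \cdot 8\right) = -119 - 34 = -153$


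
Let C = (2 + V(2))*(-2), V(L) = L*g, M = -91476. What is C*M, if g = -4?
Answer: -1097712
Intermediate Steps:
V(L) = -4*L (V(L) = L*(-4) = -4*L)
C = 12 (C = (2 - 4*2)*(-2) = (2 - 8)*(-2) = -6*(-2) = 12)
C*M = 12*(-91476) = -1097712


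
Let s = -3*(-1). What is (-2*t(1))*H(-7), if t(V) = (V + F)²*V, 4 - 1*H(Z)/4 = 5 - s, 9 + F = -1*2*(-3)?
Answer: -64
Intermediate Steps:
F = -3 (F = -9 - 1*2*(-3) = -9 - 2*(-3) = -9 + 6 = -3)
s = 3
H(Z) = 8 (H(Z) = 16 - 4*(5 - 1*3) = 16 - 4*(5 - 3) = 16 - 4*2 = 16 - 8 = 8)
t(V) = V*(-3 + V)² (t(V) = (V - 3)²*V = (-3 + V)²*V = V*(-3 + V)²)
(-2*t(1))*H(-7) = -2*(-3 + 1)²*8 = -2*(-2)²*8 = -2*4*8 = -8*8 = -64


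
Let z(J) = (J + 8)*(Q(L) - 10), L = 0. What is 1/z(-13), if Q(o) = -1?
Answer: 1/55 ≈ 0.018182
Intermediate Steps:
z(J) = -88 - 11*J (z(J) = (J + 8)*(-1 - 10) = (8 + J)*(-11) = -88 - 11*J)
1/z(-13) = 1/(-88 - 11*(-13)) = 1/(-88 + 143) = 1/55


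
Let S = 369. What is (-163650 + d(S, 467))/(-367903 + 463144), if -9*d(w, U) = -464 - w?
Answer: -1472017/857169 ≈ -1.7173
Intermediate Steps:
d(w, U) = 464/9 + w/9 (d(w, U) = -(-464 - w)/9 = 464/9 + w/9)
(-163650 + d(S, 467))/(-367903 + 463144) = (-163650 + (464/9 + (1/9)*369))/(-367903 + 463144) = (-163650 + (464/9 + 41))/95241 = (-163650 + 833/9)*(1/95241) = -1472017/9*1/95241 = -1472017/857169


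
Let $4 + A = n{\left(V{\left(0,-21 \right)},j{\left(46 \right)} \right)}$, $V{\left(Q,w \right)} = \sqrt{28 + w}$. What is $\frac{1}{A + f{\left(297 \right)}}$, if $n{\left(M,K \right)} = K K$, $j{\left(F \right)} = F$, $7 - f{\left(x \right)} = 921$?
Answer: $\frac{1}{1198} \approx 0.00083472$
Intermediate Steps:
$f{\left(x \right)} = -914$ ($f{\left(x \right)} = 7 - 921 = -914$)
$n{\left(M,K \right)} = K^{2}$
$A = 2112$ ($A = -4 + 46^{2} = -4 + 2116 = 2112$)
$\frac{1}{A + f{\left(297 \right)}} = \frac{1}{2112 - 914} = \frac{1}{1198}$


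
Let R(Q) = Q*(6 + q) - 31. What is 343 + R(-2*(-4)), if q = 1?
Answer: 368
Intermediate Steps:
R(Q) = -31 + 7*Q (R(Q) = Q*(6 + 1) - 31 = Q*7 - 31 = 7*Q - 31 = -31 + 7*Q)
343 + R(-2*(-4)) = 343 + (-31 + 7*(-2*(-4))) = 343 + (-31 + 7*8) = 343 + (-31 + 56) = 343 + 25 = 368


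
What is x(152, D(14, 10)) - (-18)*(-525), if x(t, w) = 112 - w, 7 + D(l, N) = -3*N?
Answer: -9301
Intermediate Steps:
D(l, N) = -7 - 3*N
x(152, D(14, 10)) - (-18)*(-525) = (112 - (-7 - 3*10)) - (-18)*(-525) = (112 - (-7 - 30)) - 1*9450 = (112 - 1*(-37)) - 9450 = (112 + 37) - 9450 = 149 - 9450 = -9301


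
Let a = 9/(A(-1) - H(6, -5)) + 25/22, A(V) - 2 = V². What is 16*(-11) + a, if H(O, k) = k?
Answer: -15289/88 ≈ -173.74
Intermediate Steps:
A(V) = 2 + V²
a = 199/88 (a = 9/((2 + (-1)²) - 1*(-5)) + 25/22 = 9/((2 + 1) + 5) + 25*(1/22) = 9/(3 + 5) + 25/22 = 9/8 + 25/22 = 199/88 ≈ 2.2614)
16*(-11) + a = 16*(-11) + 199/88 = -176 + 199/88 = -15289/88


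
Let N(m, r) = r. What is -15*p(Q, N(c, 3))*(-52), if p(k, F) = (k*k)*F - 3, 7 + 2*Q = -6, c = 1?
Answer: 96525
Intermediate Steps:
Q = -13/2 (Q = -7/2 + (½)*(-6) = -7/2 - 3 = -13/2 ≈ -6.5000)
p(k, F) = -3 + F*k² (p(k, F) = k²*F - 3 = F*k² - 3 = -3 + F*k²)
-15*p(Q, N(c, 3))*(-52) = -15*(-3 + 3*(-13/2)²)*(-52) = -15*(-3 + 3*(169/4))*(-52) = -15*(-3 + 507/4)*(-52) = -15*495/4*(-52) = -7425/4*(-52) = 96525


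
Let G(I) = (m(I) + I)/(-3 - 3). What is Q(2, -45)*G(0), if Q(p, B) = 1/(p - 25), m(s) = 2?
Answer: 1/69 ≈ 0.014493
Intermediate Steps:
Q(p, B) = 1/(-25 + p)
G(I) = -⅓ - I/6 (G(I) = (2 + I)/(-3 - 3) = (2 + I)/(-6) = (2 + I)*(-⅙) = -⅓ - I/6)
Q(2, -45)*G(0) = (-⅓ - ⅙*0)/(-25 + 2) = (-⅓ + 0)/(-23) = -1/23*(-⅓) = 1/69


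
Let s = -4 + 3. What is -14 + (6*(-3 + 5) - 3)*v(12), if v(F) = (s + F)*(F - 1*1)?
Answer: 1075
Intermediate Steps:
s = -1
v(F) = (-1 + F)**2 (v(F) = (-1 + F)*(F - 1*1) = (-1 + F)*(F - 1) = (-1 + F)*(-1 + F) = (-1 + F)**2)
-14 + (6*(-3 + 5) - 3)*v(12) = -14 + (6*(-3 + 5) - 3)*(1 + 12**2 - 2*12) = -14 + (6*2 - 3)*(1 + 144 - 24) = -14 + (12 - 3)*121 = -14 + 9*121 = -14 + 1089 = 1075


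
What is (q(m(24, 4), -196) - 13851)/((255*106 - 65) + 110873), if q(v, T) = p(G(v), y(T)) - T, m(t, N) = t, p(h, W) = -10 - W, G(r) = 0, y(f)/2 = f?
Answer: -13273/137838 ≈ -0.096294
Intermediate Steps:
y(f) = 2*f
q(v, T) = -10 - 3*T (q(v, T) = (-10 - 2*T) - T = -10 - 3*T)
(q(m(24, 4), -196) - 13851)/((255*106 - 65) + 110873) = ((-10 - 3*(-196)) - 13851)/((255*106 - 65) + 110873) = ((-10 + 588) - 13851)/((27030 - 65) + 110873) = (578 - 13851)/(26965 + 110873) = -13273/137838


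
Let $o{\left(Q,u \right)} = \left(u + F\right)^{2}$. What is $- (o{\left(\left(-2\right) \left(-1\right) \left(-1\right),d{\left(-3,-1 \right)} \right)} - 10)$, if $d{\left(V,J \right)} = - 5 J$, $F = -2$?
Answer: $1$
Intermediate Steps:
$o{\left(Q,u \right)} = \left(-2 + u\right)^{2}$ ($o{\left(Q,u \right)} = \left(u - 2\right)^{2} = \left(-2 + u\right)^{2}$)
$- (o{\left(\left(-2\right) \left(-1\right) \left(-1\right),d{\left(-3,-1 \right)} \right)} - 10) = - (\left(-2 - -5\right)^{2} - 10) = - (\left(-2 + 5\right)^{2} - 10) = - (3^{2} - 10) = - (9 - 10) = \left(-1\right) \left(-1\right) = 1$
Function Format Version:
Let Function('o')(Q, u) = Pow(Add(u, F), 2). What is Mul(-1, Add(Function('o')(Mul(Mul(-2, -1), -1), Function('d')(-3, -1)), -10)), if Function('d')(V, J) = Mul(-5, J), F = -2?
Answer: 1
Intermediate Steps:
Function('o')(Q, u) = Pow(Add(-2, u), 2) (Function('o')(Q, u) = Pow(Add(u, -2), 2) = Pow(Add(-2, u), 2))
Mul(-1, Add(Function('o')(Mul(Mul(-2, -1), -1), Function('d')(-3, -1)), -10)) = Mul(-1, Add(Pow(Add(-2, Mul(-5, -1)), 2), -10)) = Mul(-1, Add(Pow(Add(-2, 5), 2), -10)) = Mul(-1, Add(Pow(3, 2), -10)) = Mul(-1, Add(9, -10)) = Mul(-1, -1) = 1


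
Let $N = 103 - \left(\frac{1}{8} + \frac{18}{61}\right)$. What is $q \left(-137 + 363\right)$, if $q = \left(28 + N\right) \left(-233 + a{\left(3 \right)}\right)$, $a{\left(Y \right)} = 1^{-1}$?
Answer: $- \frac{417640542}{61} \approx -6.8466 \cdot 10^{6}$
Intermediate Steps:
$a{\left(Y \right)} = 1$
$N = \frac{50059}{488}$ ($N = 103 - \frac{205}{488} = \frac{50059}{488} \approx 102.58$)
$q = - \frac{1847967}{61}$ ($q = \left(28 + \frac{50059}{488}\right) \left(-233 + 1\right) = \frac{63723}{488} \left(-232\right) = - \frac{1847967}{61} \approx -30295.0$)
$q \left(-137 + 363\right) = - \frac{1847967 \left(-137 + 363\right)}{61} = \left(- \frac{1847967}{61}\right) 226 = - \frac{417640542}{61}$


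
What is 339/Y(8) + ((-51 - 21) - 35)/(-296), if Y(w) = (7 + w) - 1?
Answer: 50921/2072 ≈ 24.576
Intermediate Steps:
Y(w) = 6 + w
339/Y(8) + ((-51 - 21) - 35)/(-296) = 339/(6 + 8) + ((-51 - 21) - 35)/(-296) = 339/14 + (-72 - 35)*(-1/296) = 339*(1/14) - 107*(-1/296) = 339/14 + 107/296 = 50921/2072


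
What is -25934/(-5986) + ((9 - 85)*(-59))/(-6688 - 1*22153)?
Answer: 360560635/86321113 ≈ 4.1770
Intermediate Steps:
-25934/(-5986) + ((9 - 85)*(-59))/(-6688 - 1*22153) = -25934*(-1/5986) + (-76*(-59))/(-6688 - 22153) = 12967/2993 + 4484/(-28841) = 12967/2993 + 4484*(-1/28841) = 12967/2993 - 4484/28841 = 360560635/86321113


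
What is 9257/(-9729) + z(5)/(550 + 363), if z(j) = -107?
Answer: -9492644/8882577 ≈ -1.0687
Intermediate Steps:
9257/(-9729) + z(5)/(550 + 363) = 9257/(-9729) - 107/(550 + 363) = 9257*(-1/9729) - 107/913 = -9257/9729 - 107*1/913 = -9257/9729 - 107/913 = -9492644/8882577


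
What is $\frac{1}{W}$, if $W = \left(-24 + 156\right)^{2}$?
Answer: $\frac{1}{17424} \approx 5.7392 \cdot 10^{-5}$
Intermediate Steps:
$W = 17424$ ($W = 132^{2} = 17424$)
$\frac{1}{W} = \frac{1}{17424}$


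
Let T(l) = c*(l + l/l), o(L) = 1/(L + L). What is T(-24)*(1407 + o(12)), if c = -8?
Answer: 776687/3 ≈ 2.5890e+5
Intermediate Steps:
o(L) = 1/(2*L)
T(l) = -8 - 8*l (T(l) = -8*(l + l/l) = -8*(l + 1) = -8*(1 + l) = -8 - 8*l)
T(-24)*(1407 + o(12)) = (-8 - 8*(-24))*(1407 + (½)/12) = (-8 + 192)*(1407 + (½)*(1/12)) = 184*(1407 + 1/24) = 184*(33769/24) = 776687/3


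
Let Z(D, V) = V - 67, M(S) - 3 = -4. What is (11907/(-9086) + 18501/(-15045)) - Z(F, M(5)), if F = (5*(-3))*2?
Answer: 7222181/110330 ≈ 65.460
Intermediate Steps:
M(S) = -1 (M(S) = 3 - 4 = -1)
F = -30 (F = -15*2 = -30)
Z(D, V) = -67 + V
(11907/(-9086) + 18501/(-15045)) - Z(F, M(5)) = (11907/(-9086) + 18501/(-15045)) - (-67 - 1) = (11907*(-1/9086) + 18501*(-1/15045)) - 1*(-68) = (-1701/1298 - 6167/5015) + 68 = -280259/110330 + 68 = 7222181/110330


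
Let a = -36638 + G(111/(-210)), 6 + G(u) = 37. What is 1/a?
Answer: -1/36607 ≈ -2.7317e-5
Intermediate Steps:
G(u) = 31 (G(u) = -6 + 37 = 31)
a = -36607 (a = -36638 + 31 = -36607)
1/a = 1/(-36607) = -1/36607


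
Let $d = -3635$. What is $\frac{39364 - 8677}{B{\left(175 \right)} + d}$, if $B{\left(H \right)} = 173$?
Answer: $- \frac{10229}{1154} \approx -8.864$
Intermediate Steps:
$\frac{39364 - 8677}{B{\left(175 \right)} + d} = \frac{39364 - 8677}{173 - 3635} = \frac{30687}{-3462} = 30687 \left(- \frac{1}{3462}\right) = - \frac{10229}{1154}$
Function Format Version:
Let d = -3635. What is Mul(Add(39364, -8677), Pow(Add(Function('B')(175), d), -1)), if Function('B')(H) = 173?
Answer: Rational(-10229, 1154) ≈ -8.8640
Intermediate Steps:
Mul(Add(39364, -8677), Pow(Add(Function('B')(175), d), -1)) = Mul(Add(39364, -8677), Pow(Add(173, -3635), -1)) = Mul(30687, Pow(-3462, -1)) = Mul(30687, Rational(-1, 3462)) = Rational(-10229, 1154)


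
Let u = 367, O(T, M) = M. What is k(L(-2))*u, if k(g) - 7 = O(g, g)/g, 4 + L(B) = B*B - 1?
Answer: 2936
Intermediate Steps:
L(B) = -5 + B² (L(B) = -4 + (B*B - 1) = -4 + (B² - 1) = -4 + (-1 + B²) = -5 + B²)
k(g) = 8 (k(g) = 7 + g/g = 7 + 1 = 8)
k(L(-2))*u = 8*367 = 2936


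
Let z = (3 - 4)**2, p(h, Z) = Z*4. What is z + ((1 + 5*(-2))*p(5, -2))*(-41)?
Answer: -2951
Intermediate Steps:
p(h, Z) = 4*Z
z = 1 (z = (-1)**2 = 1)
z + ((1 + 5*(-2))*p(5, -2))*(-41) = 1 + ((1 + 5*(-2))*(4*(-2)))*(-41) = 1 + ((1 - 10)*(-8))*(-41) = 1 - 9*(-8)*(-41) = 1 + 72*(-41) = 1 - 2952 = -2951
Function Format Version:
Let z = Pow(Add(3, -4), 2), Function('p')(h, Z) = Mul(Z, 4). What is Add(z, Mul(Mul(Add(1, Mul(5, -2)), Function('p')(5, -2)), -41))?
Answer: -2951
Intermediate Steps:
Function('p')(h, Z) = Mul(4, Z)
z = 1 (z = Pow(-1, 2) = 1)
Add(z, Mul(Mul(Add(1, Mul(5, -2)), Function('p')(5, -2)), -41)) = Add(1, Mul(Mul(Add(1, Mul(5, -2)), Mul(4, -2)), -41)) = Add(1, Mul(Mul(Add(1, -10), -8), -41)) = Add(1, Mul(Mul(-9, -8), -41)) = Add(1, Mul(72, -41)) = Add(1, -2952) = -2951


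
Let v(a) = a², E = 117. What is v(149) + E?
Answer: 22318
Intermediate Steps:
v(149) + E = 149² + 117 = 22201 + 117 = 22318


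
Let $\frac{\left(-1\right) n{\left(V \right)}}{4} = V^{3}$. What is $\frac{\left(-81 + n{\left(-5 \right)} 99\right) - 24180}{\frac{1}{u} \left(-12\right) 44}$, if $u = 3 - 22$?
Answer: $\frac{159847}{176} \approx 908.22$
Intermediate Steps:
$n{\left(V \right)} = - 4 V^{3}$
$u = -19$
$\frac{\left(-81 + n{\left(-5 \right)} 99\right) - 24180}{\frac{1}{u} \left(-12\right) 44} = \frac{\left(-81 + - 4 \left(-5\right)^{3} \cdot 99\right) - 24180}{\frac{1}{-19} \left(-12\right) 44} = \frac{\left(-81 + \left(-4\right) \left(-125\right) 99\right) - 24180}{\left(- \frac{1}{19}\right) \left(-12\right) 44} = \frac{\left(-81 + 500 \cdot 99\right) - 24180}{\frac{12}{19} \cdot 44} = \frac{\left(-81 + 49500\right) - 24180}{\frac{528}{19}} = \left(49419 - 24180\right) \frac{19}{528} = 25239 \cdot \frac{19}{528} = \frac{159847}{176}$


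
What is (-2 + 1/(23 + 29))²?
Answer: 10609/2704 ≈ 3.9234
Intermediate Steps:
(-2 + 1/(23 + 29))² = (-2 + 1/52)² = (-103/52)² = 10609/2704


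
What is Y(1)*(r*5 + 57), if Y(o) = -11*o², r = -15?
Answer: 198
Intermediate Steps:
Y(1)*(r*5 + 57) = (-11*1²)*(-15*5 + 57) = (-11*1)*(-75 + 57) = -11*(-18) = 198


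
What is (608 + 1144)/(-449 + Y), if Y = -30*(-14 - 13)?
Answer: 1752/361 ≈ 4.8532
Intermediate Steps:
Y = 810 (Y = -30*(-27) = 810)
(608 + 1144)/(-449 + Y) = (608 + 1144)/(-449 + 810) = 1752/361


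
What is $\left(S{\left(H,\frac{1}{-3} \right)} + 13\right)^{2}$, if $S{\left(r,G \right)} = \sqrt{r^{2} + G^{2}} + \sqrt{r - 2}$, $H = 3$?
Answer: $\frac{\left(42 + \sqrt{82}\right)^{2}}{9} \approx 289.63$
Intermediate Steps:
$S{\left(r,G \right)} = \sqrt{-2 + r} + \sqrt{G^{2} + r^{2}}$ ($S{\left(r,G \right)} = \sqrt{G^{2} + r^{2}} + \sqrt{-2 + r} = \sqrt{-2 + r} + \sqrt{G^{2} + r^{2}}$)
$\left(S{\left(H,\frac{1}{-3} \right)} + 13\right)^{2} = \left(\left(\sqrt{-2 + 3} + \sqrt{\left(\frac{1}{-3}\right)^{2} + 3^{2}}\right) + 13\right)^{2} = \left(\left(\sqrt{1} + \sqrt{\left(- \frac{1}{3}\right)^{2} + 9}\right) + 13\right)^{2} = \left(\left(1 + \sqrt{\frac{1}{9} + 9}\right) + 13\right)^{2} = \left(\left(1 + \sqrt{\frac{82}{9}}\right) + 13\right)^{2} = \left(\left(1 + \frac{\sqrt{82}}{3}\right) + 13\right)^{2} = \left(14 + \frac{\sqrt{82}}{3}\right)^{2}$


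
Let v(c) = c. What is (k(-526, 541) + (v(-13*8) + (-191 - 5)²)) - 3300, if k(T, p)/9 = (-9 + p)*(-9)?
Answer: -8080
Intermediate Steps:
k(T, p) = 729 - 81*p (k(T, p) = 9*((-9 + p)*(-9)) = 9*(81 - 9*p) = 729 - 81*p)
(k(-526, 541) + (v(-13*8) + (-191 - 5)²)) - 3300 = ((729 - 81*541) + (-13*8 + (-191 - 5)²)) - 3300 = ((729 - 43821) + (-104 + (-196)²)) - 3300 = (-43092 + (-104 + 38416)) - 3300 = (-43092 + 38312) - 3300 = -4780 - 3300 = -8080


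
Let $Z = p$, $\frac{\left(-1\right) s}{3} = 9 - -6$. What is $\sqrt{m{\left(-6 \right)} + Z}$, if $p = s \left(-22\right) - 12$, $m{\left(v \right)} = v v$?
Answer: $13 \sqrt{6} \approx 31.843$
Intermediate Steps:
$s = -45$ ($s = - 3 \left(9 - -6\right) = - 3 \left(9 + 6\right) = \left(-3\right) 15 = -45$)
$m{\left(v \right)} = v^{2}$
$p = 978$ ($p = \left(-45\right) \left(-22\right) - 12 = 990 - 12 = 978$)
$Z = 978$
$\sqrt{m{\left(-6 \right)} + Z} = \sqrt{\left(-6\right)^{2} + 978} = \sqrt{36 + 978} = \sqrt{1014} = 13 \sqrt{6}$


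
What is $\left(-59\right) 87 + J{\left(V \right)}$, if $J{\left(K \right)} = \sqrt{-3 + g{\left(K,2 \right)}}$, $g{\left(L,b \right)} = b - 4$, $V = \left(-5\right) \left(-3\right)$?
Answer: $-5133 + i \sqrt{5} \approx -5133.0 + 2.2361 i$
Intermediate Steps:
$V = 15$
$g{\left(L,b \right)} = -4 + b$
$J{\left(K \right)} = i \sqrt{5}$ ($J{\left(K \right)} = \sqrt{-3 + \left(-4 + 2\right)} = \sqrt{-3 - 2} = \sqrt{-5} = i \sqrt{5}$)
$\left(-59\right) 87 + J{\left(V \right)} = \left(-59\right) 87 + i \sqrt{5} = -5133 + i \sqrt{5}$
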